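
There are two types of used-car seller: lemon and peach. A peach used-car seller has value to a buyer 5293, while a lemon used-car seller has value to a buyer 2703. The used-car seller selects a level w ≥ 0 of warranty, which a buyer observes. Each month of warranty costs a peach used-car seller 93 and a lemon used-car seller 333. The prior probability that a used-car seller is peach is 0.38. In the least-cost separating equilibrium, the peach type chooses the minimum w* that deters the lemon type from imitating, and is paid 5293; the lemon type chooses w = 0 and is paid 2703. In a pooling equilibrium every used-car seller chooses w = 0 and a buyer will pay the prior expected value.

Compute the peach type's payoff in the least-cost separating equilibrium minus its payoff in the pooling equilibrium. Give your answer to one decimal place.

Least-cost separating signal: w* solves 2703 = 5293 − 333·w*, so w* = (5293 − 2703)/333 ≈ 7.7778.
Peach type's separating payoff: 5293 − 93 × w* = 5293 − 93 × (5293 − 2703)/333 = 5293 − 240870/333 ≈ 4569.667.
Pooling payoff: 0.38 × 5293 + 0.62 × 2703 = 3687.2.
Difference: 4569.667 − 3687.2 = 882.467, i.e. 882.5 to one decimal place.
The peach type prefers to separate.

882.5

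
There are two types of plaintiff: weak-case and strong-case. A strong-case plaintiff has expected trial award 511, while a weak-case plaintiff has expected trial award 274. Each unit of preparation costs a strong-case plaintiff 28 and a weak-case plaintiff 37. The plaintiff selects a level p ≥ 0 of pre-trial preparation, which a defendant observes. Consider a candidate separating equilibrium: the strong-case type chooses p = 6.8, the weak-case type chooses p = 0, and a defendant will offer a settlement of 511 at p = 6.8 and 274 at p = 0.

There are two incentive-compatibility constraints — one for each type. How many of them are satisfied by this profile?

2

Weak-case type: stay at 0 → 274; mimic → 511 − 37 × 6.8 = 259.4. IC holds (274 ≥ 259.4).
Strong-case type: signal → 511 − 28 × 6.8 = 320.6; deviate to 0 → 274. IC holds (320.6 ≥ 274).
2 of 2 constraints hold, so this is a separating equilibrium.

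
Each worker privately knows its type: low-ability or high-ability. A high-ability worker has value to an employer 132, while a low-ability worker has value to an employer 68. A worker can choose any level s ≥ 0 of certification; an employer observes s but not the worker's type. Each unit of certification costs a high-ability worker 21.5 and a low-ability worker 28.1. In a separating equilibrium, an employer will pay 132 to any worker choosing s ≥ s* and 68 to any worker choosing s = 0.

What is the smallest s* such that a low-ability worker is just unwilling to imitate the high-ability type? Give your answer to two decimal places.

2.28

A low-ability worker choosing s = 0 receives 68.
Imitating at s* instead would pay 132 at cost 28.1·s*, netting 132 − 28.1·s*.
Indifference: 68 = 132 − 28.1·s*, so s* = (132 − 68) / 28.1 ≈ 2.28.
This is the low-ability type's binding incentive-compatibility constraint; any s ≥ 2.28 sustains separation on that side.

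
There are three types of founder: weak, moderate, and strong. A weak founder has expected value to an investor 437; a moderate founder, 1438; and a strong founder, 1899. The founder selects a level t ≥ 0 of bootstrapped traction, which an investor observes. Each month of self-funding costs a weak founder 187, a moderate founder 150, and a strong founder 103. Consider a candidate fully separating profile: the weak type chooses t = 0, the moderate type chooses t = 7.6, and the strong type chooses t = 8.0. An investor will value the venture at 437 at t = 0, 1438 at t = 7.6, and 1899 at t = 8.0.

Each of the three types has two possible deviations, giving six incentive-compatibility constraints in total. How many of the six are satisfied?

4

Strong (own payoff 1899 − 103×8.0 = 1075): to t=0 gives 437 → no gain ✓; to t=7.6 gives 1438 − 103×7.6 = 655.2 → no gain ✓.
Moderate (own payoff 1438 − 150×7.6 = 298): to t=0 gives 437 → profitable ✗; to t=8.0 gives 1899 − 150×8.0 = 699 → profitable ✗.
Weak (own payoff 437): to t=7.6 gives 1438 − 187×7.6 = 16.8 → no gain ✓; to t=8.0 gives 1899 − 187×8.0 = 403 → no gain ✓.
4 of the 6 constraints hold; not an equilibrium.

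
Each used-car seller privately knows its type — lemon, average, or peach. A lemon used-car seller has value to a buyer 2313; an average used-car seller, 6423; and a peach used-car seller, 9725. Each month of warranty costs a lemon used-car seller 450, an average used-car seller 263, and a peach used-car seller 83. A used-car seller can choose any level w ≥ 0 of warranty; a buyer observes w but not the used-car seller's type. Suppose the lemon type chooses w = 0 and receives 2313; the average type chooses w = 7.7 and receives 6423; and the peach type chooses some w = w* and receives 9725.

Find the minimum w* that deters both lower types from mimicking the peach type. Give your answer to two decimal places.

Average type (on-path payoff 6423 − 263×7.7 = 4397.9) won't mimic when 4397.9 ≥ 9725 − 263·w*, i.e. w* ≥ 20.26.
Lemon type (on-path payoff 2313) won't mimic when 2313 ≥ 9725 − 450·w*, i.e. w* ≥ 16.47.
Both must hold, so w* = max(16.47, 20.26) = 20.26. The average type's constraint binds.

20.26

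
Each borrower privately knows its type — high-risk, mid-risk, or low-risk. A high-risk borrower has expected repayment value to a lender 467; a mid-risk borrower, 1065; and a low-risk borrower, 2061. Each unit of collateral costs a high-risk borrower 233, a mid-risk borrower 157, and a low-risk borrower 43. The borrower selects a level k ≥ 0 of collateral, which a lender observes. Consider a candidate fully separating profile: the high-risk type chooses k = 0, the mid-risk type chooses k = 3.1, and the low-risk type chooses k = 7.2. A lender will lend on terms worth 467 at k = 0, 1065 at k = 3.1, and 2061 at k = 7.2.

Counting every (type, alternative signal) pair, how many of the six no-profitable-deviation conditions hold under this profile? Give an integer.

Low-risk (own payoff 2061 − 43×7.2 = 1751.4): to k=0 gives 467 → no gain ✓; to k=3.1 gives 1065 − 43×3.1 = 931.7 → no gain ✓.
High-risk (own payoff 467): to k=3.1 gives 1065 − 233×3.1 = 342.7 → no gain ✓; to k=7.2 gives 2061 − 233×7.2 = 383.4 → no gain ✓.
Mid-risk (own payoff 1065 − 157×3.1 = 578.3): to k=0 gives 467 → no gain ✓; to k=7.2 gives 2061 − 157×7.2 = 930.6 → profitable ✗.
5 of the 6 constraints hold; not an equilibrium.

5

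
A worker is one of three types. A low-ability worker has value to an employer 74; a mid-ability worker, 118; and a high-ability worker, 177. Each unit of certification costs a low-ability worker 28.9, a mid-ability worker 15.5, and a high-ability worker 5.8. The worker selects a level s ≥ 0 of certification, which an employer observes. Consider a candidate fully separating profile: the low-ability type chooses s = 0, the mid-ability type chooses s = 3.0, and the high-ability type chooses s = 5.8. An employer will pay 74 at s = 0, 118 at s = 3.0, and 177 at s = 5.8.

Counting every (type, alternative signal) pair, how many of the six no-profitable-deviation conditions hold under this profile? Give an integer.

4

Mid-ability (own payoff 118 − 15.5×3.0 = 71.5): to s=0 gives 74 → profitable ✗; to s=5.8 gives 177 − 15.5×5.8 = 87.1 → profitable ✗.
High-ability (own payoff 177 − 5.8×5.8 = 143.36): to s=0 gives 74 → no gain ✓; to s=3.0 gives 118 − 5.8×3.0 = 100.6 → no gain ✓.
Low-ability (own payoff 74): to s=3.0 gives 118 − 28.9×3.0 = 31.3 → no gain ✓; to s=5.8 gives 177 − 28.9×5.8 = 9.38 → no gain ✓.
4 of the 6 constraints hold; not an equilibrium.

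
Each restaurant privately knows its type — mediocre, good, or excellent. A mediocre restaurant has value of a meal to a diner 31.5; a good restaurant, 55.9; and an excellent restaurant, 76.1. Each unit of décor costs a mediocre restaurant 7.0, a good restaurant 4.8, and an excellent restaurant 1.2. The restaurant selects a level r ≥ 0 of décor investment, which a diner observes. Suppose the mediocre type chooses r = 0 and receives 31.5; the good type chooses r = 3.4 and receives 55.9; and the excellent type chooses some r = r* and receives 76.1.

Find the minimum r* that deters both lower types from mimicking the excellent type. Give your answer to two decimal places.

7.61

Mediocre type (on-path payoff 31.5) won't mimic when 31.5 ≥ 76.1 − 7.0·r*, i.e. r* ≥ 6.37.
Good type (on-path payoff 55.9 − 4.8×3.4 = 39.58) won't mimic when 39.58 ≥ 76.1 − 4.8·r*, i.e. r* ≥ 7.61.
Both must hold, so r* = max(6.37, 7.61) = 7.61. The good type's constraint binds.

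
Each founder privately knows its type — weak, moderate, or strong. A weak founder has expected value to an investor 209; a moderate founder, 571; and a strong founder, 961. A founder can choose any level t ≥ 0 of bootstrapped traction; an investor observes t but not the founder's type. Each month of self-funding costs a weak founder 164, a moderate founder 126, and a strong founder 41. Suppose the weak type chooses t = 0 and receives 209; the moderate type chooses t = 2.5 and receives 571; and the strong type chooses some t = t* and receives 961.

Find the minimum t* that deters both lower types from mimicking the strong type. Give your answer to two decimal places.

Moderate type (on-path payoff 571 − 126×2.5 = 256) won't mimic when 256 ≥ 961 − 126·t*, i.e. t* ≥ 5.60.
Weak type (on-path payoff 209) won't mimic when 209 ≥ 961 − 164·t*, i.e. t* ≥ 4.59.
Both must hold, so t* = max(4.59, 5.60) = 5.60. The moderate type's constraint binds.

5.60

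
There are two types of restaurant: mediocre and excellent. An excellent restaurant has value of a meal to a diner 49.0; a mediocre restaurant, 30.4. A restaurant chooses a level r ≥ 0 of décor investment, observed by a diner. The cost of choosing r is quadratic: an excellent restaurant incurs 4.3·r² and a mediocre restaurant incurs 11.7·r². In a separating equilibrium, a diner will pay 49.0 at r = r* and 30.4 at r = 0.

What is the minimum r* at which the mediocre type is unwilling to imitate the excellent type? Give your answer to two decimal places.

1.26

The mediocre type at r = 0 receives 30.4; imitating at r* yields 49.0 − 11.7·r*².
Indifference: 30.4 = 49.0 − 11.7·r*², so r*² = (49.0 − 30.4) / 11.7 ≈ 1.5897.
r* = √1.5897 ≈ 1.26.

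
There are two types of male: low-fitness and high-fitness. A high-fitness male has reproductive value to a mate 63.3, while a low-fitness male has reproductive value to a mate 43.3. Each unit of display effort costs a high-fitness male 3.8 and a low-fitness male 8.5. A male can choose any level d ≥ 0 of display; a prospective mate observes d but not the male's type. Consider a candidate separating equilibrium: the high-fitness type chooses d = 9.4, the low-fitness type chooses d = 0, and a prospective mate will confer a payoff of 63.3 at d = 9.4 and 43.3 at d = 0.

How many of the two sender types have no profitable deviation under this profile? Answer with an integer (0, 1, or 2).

High-fitness type: signal → 63.3 − 3.8 × 9.4 = 27.58; deviate to 0 → 43.3. IC fails (27.58 < 43.3).
Low-fitness type: stay at 0 → 43.3; mimic → 63.3 − 8.5 × 9.4 = -16.6. IC holds (43.3 ≥ -16.6).
1 of 2 constraints hold, so this profile is not an equilibrium.

1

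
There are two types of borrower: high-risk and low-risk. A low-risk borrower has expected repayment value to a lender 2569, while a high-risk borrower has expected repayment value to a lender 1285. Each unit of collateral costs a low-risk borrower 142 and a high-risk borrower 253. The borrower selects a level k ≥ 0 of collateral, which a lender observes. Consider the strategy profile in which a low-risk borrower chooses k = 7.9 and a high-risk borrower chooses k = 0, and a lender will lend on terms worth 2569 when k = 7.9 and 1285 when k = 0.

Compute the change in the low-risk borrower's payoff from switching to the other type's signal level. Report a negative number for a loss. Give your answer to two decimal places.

Playing k = 7.9 the low-risk borrower receives 2569 − 142 × 7.9 = 1447.2.
Deviating to k = 0 yields 1285 instead.
Gain from deviating: 1285 − 1447.2 = -162.20.
The gain is negative, so the low-risk type's incentive-compatibility constraint is satisfied.

-162.20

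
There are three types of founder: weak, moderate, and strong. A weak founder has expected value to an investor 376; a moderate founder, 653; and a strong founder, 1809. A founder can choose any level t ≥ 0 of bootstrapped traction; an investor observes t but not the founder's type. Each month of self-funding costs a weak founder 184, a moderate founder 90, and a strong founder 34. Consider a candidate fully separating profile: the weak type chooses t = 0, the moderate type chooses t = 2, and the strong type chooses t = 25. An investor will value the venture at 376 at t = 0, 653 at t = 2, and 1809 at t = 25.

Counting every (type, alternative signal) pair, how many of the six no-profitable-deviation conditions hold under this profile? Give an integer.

Strong (own payoff 1809 − 34×25 = 959): to t=0 gives 376 → no gain ✓; to t=2 gives 653 − 34×2 = 585 → no gain ✓.
Moderate (own payoff 653 − 90×2 = 473): to t=0 gives 376 → no gain ✓; to t=25 gives 1809 − 90×25 = -441 → no gain ✓.
Weak (own payoff 376): to t=2 gives 653 − 184×2 = 285 → no gain ✓; to t=25 gives 1809 − 184×25 = -2791 → no gain ✓.
6 of the 6 constraints hold; this profile is a separating equilibrium.

6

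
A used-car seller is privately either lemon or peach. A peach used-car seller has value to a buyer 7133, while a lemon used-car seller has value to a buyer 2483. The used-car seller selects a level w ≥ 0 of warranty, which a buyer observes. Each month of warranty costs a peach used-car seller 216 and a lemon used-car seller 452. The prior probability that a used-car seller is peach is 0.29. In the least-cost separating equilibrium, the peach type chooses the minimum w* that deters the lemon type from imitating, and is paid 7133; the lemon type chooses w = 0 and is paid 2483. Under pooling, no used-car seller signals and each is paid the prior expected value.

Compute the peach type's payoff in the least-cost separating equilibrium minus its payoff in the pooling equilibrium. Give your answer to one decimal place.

1079.4

Least-cost separating signal: w* solves 2483 = 7133 − 452·w*, so w* = (7133 − 2483)/452 ≈ 10.2876.
Peach type's separating payoff: 7133 − 216 × w* = 7133 − 216 × (7133 − 2483)/452 = 7133 − 1004400/452 ≈ 4910.876.
Pooling payoff: 0.29 × 7133 + 0.71 × 2483 = 3831.5.
Difference: 4910.876 − 3831.5 = 1079.376, i.e. 1079.4 to one decimal place.
The peach type prefers to separate.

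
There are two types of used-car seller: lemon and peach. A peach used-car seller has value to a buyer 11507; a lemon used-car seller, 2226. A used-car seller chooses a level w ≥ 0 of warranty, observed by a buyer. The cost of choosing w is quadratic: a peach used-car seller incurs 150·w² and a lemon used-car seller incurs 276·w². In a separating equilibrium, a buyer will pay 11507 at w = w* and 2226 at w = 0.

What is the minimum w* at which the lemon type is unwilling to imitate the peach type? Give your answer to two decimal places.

The lemon type at w = 0 receives 2226; imitating at w* yields 11507 − 276·w*².
Indifference: 2226 = 11507 − 276·w*², so w*² = (11507 − 2226) / 276 ≈ 33.6268.
w* = √33.6268 ≈ 5.80.

5.80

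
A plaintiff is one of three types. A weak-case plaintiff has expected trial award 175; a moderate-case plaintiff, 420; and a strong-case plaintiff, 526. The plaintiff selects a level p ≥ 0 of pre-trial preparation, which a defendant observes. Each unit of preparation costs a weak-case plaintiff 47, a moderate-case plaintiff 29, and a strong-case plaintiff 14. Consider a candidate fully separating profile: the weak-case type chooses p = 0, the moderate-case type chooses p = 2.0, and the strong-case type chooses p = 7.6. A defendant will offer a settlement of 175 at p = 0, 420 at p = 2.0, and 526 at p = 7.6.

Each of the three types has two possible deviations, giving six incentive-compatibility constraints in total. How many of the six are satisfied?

Weak-case (own payoff 175): to p=2.0 gives 420 − 47×2.0 = 326 → profitable ✗; to p=7.6 gives 526 − 47×7.6 = 168.8 → no gain ✓.
Strong-case (own payoff 526 − 14×7.6 = 419.6): to p=0 gives 175 → no gain ✓; to p=2.0 gives 420 − 14×2.0 = 392 → no gain ✓.
Moderate-case (own payoff 420 − 29×2.0 = 362): to p=0 gives 175 → no gain ✓; to p=7.6 gives 526 − 29×7.6 = 305.6 → no gain ✓.
5 of the 6 constraints hold; not an equilibrium.

5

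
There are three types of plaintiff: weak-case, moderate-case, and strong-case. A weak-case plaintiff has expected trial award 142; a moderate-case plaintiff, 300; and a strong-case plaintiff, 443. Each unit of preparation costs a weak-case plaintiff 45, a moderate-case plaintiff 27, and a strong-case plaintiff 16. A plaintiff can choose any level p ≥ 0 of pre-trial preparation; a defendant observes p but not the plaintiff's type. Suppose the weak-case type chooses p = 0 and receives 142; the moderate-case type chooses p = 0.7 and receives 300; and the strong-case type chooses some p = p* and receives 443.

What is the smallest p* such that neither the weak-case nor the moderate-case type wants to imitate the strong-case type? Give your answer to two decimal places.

Weak-case type (on-path payoff 142) won't mimic when 142 ≥ 443 − 45·p*, i.e. p* ≥ 6.69.
Moderate-case type (on-path payoff 300 − 27×0.7 = 281.1) won't mimic when 281.1 ≥ 443 − 27·p*, i.e. p* ≥ 6.00.
Both must hold, so p* = max(6.69, 6.00) = 6.69. The weak-case type's constraint binds.

6.69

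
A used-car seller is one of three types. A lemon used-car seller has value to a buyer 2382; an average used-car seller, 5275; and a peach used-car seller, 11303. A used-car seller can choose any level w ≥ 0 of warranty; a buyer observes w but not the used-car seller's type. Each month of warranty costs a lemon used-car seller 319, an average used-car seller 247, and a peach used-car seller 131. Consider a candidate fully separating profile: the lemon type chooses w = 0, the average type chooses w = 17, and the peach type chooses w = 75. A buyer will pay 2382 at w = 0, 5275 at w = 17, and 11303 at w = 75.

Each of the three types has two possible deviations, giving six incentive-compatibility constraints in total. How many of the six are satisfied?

3

Peach (own payoff 11303 − 131×75 = 1478): to w=0 gives 2382 → profitable ✗; to w=17 gives 5275 − 131×17 = 3048 → profitable ✗.
Average (own payoff 5275 − 247×17 = 1076): to w=0 gives 2382 → profitable ✗; to w=75 gives 11303 − 247×75 = -7222 → no gain ✓.
Lemon (own payoff 2382): to w=17 gives 5275 − 319×17 = -148 → no gain ✓; to w=75 gives 11303 − 319×75 = -12622 → no gain ✓.
3 of the 6 constraints hold; not an equilibrium.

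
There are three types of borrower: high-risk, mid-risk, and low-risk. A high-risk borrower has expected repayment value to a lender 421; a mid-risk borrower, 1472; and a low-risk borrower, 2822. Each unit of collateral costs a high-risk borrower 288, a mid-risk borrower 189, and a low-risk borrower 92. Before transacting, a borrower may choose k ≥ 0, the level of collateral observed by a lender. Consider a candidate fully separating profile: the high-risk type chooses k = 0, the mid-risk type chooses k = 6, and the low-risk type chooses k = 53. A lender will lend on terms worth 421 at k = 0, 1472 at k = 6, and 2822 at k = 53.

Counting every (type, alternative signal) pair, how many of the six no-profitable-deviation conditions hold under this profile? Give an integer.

Mid-risk (own payoff 1472 − 189×6 = 338): to k=0 gives 421 → profitable ✗; to k=53 gives 2822 − 189×53 = -7195 → no gain ✓.
High-risk (own payoff 421): to k=6 gives 1472 − 288×6 = -256 → no gain ✓; to k=53 gives 2822 − 288×53 = -12442 → no gain ✓.
Low-risk (own payoff 2822 − 92×53 = -2054): to k=0 gives 421 → profitable ✗; to k=6 gives 1472 − 92×6 = 920 → profitable ✗.
3 of the 6 constraints hold; not an equilibrium.

3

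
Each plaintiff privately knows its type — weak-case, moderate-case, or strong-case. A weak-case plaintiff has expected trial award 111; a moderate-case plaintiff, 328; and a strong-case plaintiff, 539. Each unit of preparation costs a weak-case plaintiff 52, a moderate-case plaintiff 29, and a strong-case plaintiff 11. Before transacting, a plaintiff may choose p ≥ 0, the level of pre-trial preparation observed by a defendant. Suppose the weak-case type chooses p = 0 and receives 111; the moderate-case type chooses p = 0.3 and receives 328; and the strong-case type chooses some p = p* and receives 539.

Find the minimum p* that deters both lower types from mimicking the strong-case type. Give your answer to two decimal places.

Moderate-case type (on-path payoff 328 − 29×0.3 = 319.3) won't mimic when 319.3 ≥ 539 − 29·p*, i.e. p* ≥ 7.58.
Weak-case type (on-path payoff 111) won't mimic when 111 ≥ 539 − 52·p*, i.e. p* ≥ 8.23.
Both must hold, so p* = max(8.23, 7.58) = 8.23. The weak-case type's constraint binds.

8.23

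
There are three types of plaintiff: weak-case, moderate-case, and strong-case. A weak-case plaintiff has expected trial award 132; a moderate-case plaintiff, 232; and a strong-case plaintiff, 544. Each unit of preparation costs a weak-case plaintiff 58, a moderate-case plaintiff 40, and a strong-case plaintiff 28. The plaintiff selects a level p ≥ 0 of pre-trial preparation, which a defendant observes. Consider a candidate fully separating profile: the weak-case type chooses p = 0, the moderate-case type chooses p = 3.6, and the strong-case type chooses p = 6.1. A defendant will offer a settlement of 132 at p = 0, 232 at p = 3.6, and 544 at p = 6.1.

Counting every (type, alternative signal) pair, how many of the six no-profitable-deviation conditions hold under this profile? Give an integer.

Moderate-case (own payoff 232 − 40×3.6 = 88): to p=0 gives 132 → profitable ✗; to p=6.1 gives 544 − 40×6.1 = 300 → profitable ✗.
Weak-case (own payoff 132): to p=3.6 gives 232 − 58×3.6 = 23.2 → no gain ✓; to p=6.1 gives 544 − 58×6.1 = 190.2 → profitable ✗.
Strong-case (own payoff 544 − 28×6.1 = 373.2): to p=0 gives 132 → no gain ✓; to p=3.6 gives 232 − 28×3.6 = 131.2 → no gain ✓.
3 of the 6 constraints hold; not an equilibrium.

3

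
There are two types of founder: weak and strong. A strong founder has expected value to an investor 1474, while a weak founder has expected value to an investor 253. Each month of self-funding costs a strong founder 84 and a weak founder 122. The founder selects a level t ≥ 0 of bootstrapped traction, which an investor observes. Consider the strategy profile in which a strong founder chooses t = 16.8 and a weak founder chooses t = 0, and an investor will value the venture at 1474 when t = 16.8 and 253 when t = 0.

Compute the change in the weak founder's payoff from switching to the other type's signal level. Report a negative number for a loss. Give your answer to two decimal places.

Playing t = 0 the weak founder receives 253.
Deviating to t = 16.8 brings payment 1474 at cost 122 × 16.8 = 2049.6, netting -575.6.
Gain from deviating: -575.6 − 253 = -828.60.
The gain is negative, so the weak type's incentive-compatibility constraint is satisfied.

-828.60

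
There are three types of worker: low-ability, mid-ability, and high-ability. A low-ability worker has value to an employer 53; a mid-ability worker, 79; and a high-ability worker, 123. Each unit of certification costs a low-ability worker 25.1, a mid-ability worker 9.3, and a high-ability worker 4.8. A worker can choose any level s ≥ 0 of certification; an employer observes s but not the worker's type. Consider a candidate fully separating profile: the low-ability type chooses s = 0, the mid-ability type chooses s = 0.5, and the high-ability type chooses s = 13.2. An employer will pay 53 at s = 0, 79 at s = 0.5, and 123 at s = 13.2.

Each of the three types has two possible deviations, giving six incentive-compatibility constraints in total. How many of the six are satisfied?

4

High-ability (own payoff 123 − 4.8×13.2 = 59.64): to s=0 gives 53 → no gain ✓; to s=0.5 gives 79 − 4.8×0.5 = 76.6 → profitable ✗.
Low-ability (own payoff 53): to s=0.5 gives 79 − 25.1×0.5 = 66.45 → profitable ✗; to s=13.2 gives 123 − 25.1×13.2 = -208.32 → no gain ✓.
Mid-ability (own payoff 79 − 9.3×0.5 = 74.35): to s=0 gives 53 → no gain ✓; to s=13.2 gives 123 − 9.3×13.2 = 0.24 → no gain ✓.
4 of the 6 constraints hold; not an equilibrium.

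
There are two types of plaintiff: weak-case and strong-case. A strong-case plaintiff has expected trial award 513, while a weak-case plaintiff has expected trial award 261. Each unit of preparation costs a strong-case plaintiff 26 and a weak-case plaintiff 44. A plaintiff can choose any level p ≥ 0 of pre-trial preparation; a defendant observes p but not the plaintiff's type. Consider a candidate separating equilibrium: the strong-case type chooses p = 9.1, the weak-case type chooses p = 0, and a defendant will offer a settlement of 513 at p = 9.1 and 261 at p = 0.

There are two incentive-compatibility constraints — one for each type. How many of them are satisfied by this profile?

2

Weak-case type: stay at 0 → 261; mimic → 513 − 44 × 9.1 = 112.6. IC holds (261 ≥ 112.6).
Strong-case type: signal → 513 − 26 × 9.1 = 276.4; deviate to 0 → 261. IC holds (276.4 ≥ 261).
2 of 2 constraints hold, so this is a separating equilibrium.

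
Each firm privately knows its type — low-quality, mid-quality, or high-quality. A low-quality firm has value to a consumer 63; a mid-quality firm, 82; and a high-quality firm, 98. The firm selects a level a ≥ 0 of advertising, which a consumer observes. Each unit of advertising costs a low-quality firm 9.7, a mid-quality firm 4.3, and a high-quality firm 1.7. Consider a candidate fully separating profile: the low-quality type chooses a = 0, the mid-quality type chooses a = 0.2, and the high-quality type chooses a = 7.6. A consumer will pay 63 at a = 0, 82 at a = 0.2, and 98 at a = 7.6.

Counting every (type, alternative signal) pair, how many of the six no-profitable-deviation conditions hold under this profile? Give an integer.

5

Low-quality (own payoff 63): to a=0.2 gives 82 − 9.7×0.2 = 80.06 → profitable ✗; to a=7.6 gives 98 − 9.7×7.6 = 24.28 → no gain ✓.
Mid-quality (own payoff 82 − 4.3×0.2 = 81.14): to a=0 gives 63 → no gain ✓; to a=7.6 gives 98 − 4.3×7.6 = 65.32 → no gain ✓.
High-quality (own payoff 98 − 1.7×7.6 = 85.08): to a=0 gives 63 → no gain ✓; to a=0.2 gives 82 − 1.7×0.2 = 81.66 → no gain ✓.
5 of the 6 constraints hold; not an equilibrium.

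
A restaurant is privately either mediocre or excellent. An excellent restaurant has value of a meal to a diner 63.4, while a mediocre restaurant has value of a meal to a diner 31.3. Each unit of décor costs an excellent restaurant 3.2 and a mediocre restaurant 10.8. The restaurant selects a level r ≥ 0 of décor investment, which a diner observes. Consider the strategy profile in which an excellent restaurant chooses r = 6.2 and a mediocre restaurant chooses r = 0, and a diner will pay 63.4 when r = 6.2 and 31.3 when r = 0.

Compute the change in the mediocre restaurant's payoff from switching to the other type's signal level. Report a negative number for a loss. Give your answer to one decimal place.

-34.9

Playing r = 0 the mediocre restaurant receives 31.3.
Deviating to r = 6.2 brings payment 63.4 at cost 10.8 × 6.2 = 66.96, netting -3.56.
Gain from deviating: -3.56 − 31.3 = -34.86, i.e. -34.9 to one decimal place.
The gain is negative, so the mediocre type's incentive-compatibility constraint is satisfied.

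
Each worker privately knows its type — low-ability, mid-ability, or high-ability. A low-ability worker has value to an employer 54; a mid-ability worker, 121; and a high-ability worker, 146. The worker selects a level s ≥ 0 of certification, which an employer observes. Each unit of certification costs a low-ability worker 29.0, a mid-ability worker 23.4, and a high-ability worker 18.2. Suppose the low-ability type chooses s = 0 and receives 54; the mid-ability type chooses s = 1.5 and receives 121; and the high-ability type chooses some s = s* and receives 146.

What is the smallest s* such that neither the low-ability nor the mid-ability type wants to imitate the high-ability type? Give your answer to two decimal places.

3.17

Mid-ability type (on-path payoff 121 − 23.4×1.5 = 85.9) won't mimic when 85.9 ≥ 146 − 23.4·s*, i.e. s* ≥ 2.57.
Low-ability type (on-path payoff 54) won't mimic when 54 ≥ 146 − 29.0·s*, i.e. s* ≥ 3.17.
Both must hold, so s* = max(3.17, 2.57) = 3.17. The low-ability type's constraint binds.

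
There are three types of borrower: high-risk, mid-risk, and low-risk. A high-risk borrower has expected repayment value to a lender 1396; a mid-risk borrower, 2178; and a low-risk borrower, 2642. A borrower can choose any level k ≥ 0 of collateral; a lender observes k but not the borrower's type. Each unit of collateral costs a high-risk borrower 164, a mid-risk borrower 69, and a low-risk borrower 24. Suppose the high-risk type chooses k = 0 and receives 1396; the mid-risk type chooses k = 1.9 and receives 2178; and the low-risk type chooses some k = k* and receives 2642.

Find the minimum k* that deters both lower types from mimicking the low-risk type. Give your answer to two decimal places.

Mid-risk type (on-path payoff 2178 − 69×1.9 = 2046.9) won't mimic when 2046.9 ≥ 2642 − 69·k*, i.e. k* ≥ 8.62.
High-risk type (on-path payoff 1396) won't mimic when 1396 ≥ 2642 − 164·k*, i.e. k* ≥ 7.60.
Both must hold, so k* = max(7.60, 8.62) = 8.62. The mid-risk type's constraint binds.

8.62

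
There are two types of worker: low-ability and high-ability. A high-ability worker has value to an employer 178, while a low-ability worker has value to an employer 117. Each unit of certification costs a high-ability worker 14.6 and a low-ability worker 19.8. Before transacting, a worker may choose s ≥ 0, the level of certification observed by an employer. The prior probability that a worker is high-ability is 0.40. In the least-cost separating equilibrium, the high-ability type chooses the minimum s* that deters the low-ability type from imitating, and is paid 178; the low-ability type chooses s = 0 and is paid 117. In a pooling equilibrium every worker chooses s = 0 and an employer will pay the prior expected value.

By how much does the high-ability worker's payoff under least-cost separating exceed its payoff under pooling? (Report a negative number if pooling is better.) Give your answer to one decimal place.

-8.4

Least-cost separating signal: s* solves 117 = 178 − 19.8·s*, so s* = (178 − 117)/19.8 ≈ 3.0808.
High-ability type's separating payoff: 178 − 14.6 × s* = 178 − 14.6 × (178 − 117)/19.8 = 178 − 890.6/19.8 ≈ 133.020.
Pooling payoff: 0.40 × 178 + 0.60 × 117 = 141.4.
Difference: 133.020 − 141.4 = -8.38, i.e. -8.4 to one decimal place.
The high-ability type would prefer the pooling outcome.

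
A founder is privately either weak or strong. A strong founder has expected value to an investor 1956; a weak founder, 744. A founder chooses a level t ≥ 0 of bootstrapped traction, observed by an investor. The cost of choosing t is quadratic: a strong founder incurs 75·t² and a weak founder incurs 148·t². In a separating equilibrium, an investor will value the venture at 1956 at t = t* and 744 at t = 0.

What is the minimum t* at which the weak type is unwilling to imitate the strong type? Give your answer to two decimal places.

The weak type at t = 0 receives 744; imitating at t* yields 1956 − 148·t*².
Indifference: 744 = 1956 − 148·t*², so t*² = (1956 − 744) / 148 ≈ 8.1892.
t* = √8.1892 ≈ 2.86.

2.86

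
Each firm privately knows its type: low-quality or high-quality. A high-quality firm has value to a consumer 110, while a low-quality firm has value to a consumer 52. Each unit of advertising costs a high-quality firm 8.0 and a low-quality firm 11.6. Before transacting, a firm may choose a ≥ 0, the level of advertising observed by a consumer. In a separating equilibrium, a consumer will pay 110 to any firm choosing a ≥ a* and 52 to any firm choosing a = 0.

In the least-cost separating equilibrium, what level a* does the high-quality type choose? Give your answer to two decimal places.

A low-quality firm choosing a = 0 receives 52.
Imitating at a* instead would pay 110 at cost 11.6·a*, netting 110 − 11.6·a*.
Indifference: 52 = 110 − 11.6·a*, so a* = (110 − 52) / 11.6 = 5.00.
This is the low-quality type's binding incentive-compatibility constraint; any a ≥ 5.00 sustains separation on that side.

5.00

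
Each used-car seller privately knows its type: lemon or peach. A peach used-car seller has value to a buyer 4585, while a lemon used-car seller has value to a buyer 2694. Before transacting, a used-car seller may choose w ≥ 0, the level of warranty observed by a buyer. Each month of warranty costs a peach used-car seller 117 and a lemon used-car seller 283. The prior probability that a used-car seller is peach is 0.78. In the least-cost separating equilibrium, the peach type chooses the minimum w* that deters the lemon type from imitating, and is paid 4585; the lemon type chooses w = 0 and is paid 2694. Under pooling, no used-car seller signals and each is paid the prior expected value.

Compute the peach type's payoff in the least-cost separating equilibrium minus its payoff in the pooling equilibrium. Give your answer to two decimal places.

-365.77

Least-cost separating signal: w* solves 2694 = 4585 − 283·w*, so w* = (4585 − 2694)/283 ≈ 6.6820.
Peach type's separating payoff: 4585 − 117 × w* = 4585 − 117 × (4585 − 2694)/283 = 4585 − 221247/283 ≈ 3803.2085.
Pooling payoff: 0.78 × 4585 + 0.22 × 2694 = 4168.98.
Difference: 3803.2085 − 4168.98 = -365.7715, i.e. -365.77 to two decimal places.
The peach type would prefer the pooling outcome.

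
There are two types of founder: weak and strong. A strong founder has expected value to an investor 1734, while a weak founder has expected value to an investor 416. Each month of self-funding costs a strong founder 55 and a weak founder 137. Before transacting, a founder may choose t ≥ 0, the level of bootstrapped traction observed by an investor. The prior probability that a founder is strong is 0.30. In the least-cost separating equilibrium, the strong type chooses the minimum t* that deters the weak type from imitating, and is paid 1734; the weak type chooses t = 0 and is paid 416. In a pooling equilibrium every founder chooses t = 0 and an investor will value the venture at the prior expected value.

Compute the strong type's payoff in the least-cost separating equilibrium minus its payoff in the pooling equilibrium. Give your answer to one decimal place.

Least-cost separating signal: t* solves 416 = 1734 − 137·t*, so t* = (1734 − 416)/137 ≈ 9.6204.
Strong type's separating payoff: 1734 − 55 × t* = 1734 − 55 × (1734 − 416)/137 = 1734 − 72490/137 ≈ 1204.876.
Pooling payoff: 0.30 × 1734 + 0.70 × 416 = 811.4.
Difference: 1204.876 − 811.4 = 393.476, i.e. 393.5 to one decimal place.
The strong type prefers to separate.

393.5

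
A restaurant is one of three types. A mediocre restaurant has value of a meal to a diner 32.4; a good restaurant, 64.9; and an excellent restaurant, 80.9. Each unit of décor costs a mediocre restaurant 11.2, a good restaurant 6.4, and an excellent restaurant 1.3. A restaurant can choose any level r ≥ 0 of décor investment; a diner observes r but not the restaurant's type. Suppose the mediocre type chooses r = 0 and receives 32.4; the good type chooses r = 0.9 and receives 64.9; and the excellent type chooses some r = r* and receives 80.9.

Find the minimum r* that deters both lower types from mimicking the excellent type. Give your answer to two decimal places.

Good type (on-path payoff 64.9 − 6.4×0.9 = 59.14) won't mimic when 59.14 ≥ 80.9 − 6.4·r*, i.e. r* ≥ 3.40.
Mediocre type (on-path payoff 32.4) won't mimic when 32.4 ≥ 80.9 − 11.2·r*, i.e. r* ≥ 4.33.
Both must hold, so r* = max(4.33, 3.40) = 4.33. The mediocre type's constraint binds.

4.33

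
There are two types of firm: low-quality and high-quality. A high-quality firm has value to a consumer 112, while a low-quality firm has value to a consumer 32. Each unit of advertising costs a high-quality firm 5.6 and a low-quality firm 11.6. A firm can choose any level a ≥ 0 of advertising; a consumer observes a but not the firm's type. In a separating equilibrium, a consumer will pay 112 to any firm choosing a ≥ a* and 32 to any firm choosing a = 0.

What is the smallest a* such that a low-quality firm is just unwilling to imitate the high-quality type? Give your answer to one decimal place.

A low-quality firm choosing a = 0 receives 32.
Imitating at a* instead would pay 112 at cost 11.6·a*, netting 112 − 11.6·a*.
Indifference: 32 = 112 − 11.6·a*, so a* = (112 − 32) / 11.6 ≈ 6.9.
At a* the low-quality type's incentive constraint just binds; the high-quality type strictly prefers a* since its per-unit cost is lower.

6.9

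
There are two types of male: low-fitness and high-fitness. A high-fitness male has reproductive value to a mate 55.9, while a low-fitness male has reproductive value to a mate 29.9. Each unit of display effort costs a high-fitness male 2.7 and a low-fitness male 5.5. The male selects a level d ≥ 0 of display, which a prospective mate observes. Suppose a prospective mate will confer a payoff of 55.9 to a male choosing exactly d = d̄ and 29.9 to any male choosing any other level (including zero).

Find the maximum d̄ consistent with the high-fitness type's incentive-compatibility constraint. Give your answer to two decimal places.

Choosing d̄ yields the high-fitness type 55.9 − 2.7·d̄; choosing zero yields 29.9.
The high-fitness type is indifferent at 55.9 − 2.7·d̄ = 29.9, i.e. d̄ = (55.9 − 29.9) / 2.7 ≈ 9.63.
For any d̄ above 9.63 the high-fitness type would rather pool at zero, so separation collapses.

9.63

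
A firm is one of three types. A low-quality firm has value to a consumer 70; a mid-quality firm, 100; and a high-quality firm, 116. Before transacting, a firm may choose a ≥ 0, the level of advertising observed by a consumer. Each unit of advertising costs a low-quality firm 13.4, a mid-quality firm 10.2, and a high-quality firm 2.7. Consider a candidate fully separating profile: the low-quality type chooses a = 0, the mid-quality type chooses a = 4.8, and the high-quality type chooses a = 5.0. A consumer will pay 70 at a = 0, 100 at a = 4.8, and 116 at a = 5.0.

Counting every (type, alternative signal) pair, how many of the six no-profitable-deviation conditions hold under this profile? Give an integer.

4

Low-quality (own payoff 70): to a=4.8 gives 100 − 13.4×4.8 = 35.68 → no gain ✓; to a=5.0 gives 116 − 13.4×5.0 = 49 → no gain ✓.
Mid-quality (own payoff 100 − 10.2×4.8 = 51.04): to a=0 gives 70 → profitable ✗; to a=5.0 gives 116 − 10.2×5.0 = 65 → profitable ✗.
High-quality (own payoff 116 − 2.7×5.0 = 102.5): to a=0 gives 70 → no gain ✓; to a=4.8 gives 100 − 2.7×4.8 = 87.04 → no gain ✓.
4 of the 6 constraints hold; not an equilibrium.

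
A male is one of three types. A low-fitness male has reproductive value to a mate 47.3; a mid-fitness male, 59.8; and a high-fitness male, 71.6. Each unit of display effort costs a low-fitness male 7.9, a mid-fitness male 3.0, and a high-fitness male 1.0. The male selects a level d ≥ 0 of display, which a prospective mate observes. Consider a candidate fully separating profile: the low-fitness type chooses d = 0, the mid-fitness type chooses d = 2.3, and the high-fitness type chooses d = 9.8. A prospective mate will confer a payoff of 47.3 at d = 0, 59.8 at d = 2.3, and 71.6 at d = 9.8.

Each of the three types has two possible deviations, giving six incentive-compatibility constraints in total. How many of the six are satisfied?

High-fitness (own payoff 71.6 − 1.0×9.8 = 61.8): to d=0 gives 47.3 → no gain ✓; to d=2.3 gives 59.8 − 1.0×2.3 = 57.5 → no gain ✓.
Low-fitness (own payoff 47.3): to d=2.3 gives 59.8 − 7.9×2.3 = 41.63 → no gain ✓; to d=9.8 gives 71.6 − 7.9×9.8 = -5.82 → no gain ✓.
Mid-fitness (own payoff 59.8 − 3.0×2.3 = 52.9): to d=0 gives 47.3 → no gain ✓; to d=9.8 gives 71.6 − 3.0×9.8 = 42.2 → no gain ✓.
6 of the 6 constraints hold; this profile is a separating equilibrium.

6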